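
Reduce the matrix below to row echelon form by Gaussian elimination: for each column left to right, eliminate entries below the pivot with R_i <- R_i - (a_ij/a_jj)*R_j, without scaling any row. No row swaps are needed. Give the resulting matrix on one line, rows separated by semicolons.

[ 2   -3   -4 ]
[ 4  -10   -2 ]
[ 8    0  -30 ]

Forward elimination:
R2 <- R2 - (2)*R1:  [  0  -4   6 ]
R3 <- R3 - (4)*R1:  [   0   12  -14 ]
R3 <- R3 - (-3)*R2:  [ 0  0  4 ]
Row echelon form:
[ 2  -3  -4 ]
[ 0  -4   6 ]
[ 0   0   4 ]

REF = [2 -3 -4; 0 -4 6; 0 0 4]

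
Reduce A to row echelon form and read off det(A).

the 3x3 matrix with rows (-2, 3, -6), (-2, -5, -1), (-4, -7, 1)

det(A) = 78

Forward elimination:
R2 <- R2 - (1)*R1:  [  0  -8   5 ]
R3 <- R3 - (2)*R1:  [   0  -13   13 ]
R3 <- R3 - (13/8)*R2:  [    0     0  39/8 ]
Upper-triangular form:
[ -2   3    -6 ]
[  0  -8     5 ]
[  0   0  39/8 ]
det(A) = (-1)^0 * (-2) * (-8) * (39/8) = 78  (0 row swaps -> sign +1)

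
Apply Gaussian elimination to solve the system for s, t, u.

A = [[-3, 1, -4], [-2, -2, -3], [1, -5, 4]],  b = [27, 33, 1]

(-4, -5, -5)

Forward elimination on [A|b]:
R2 <- R2 - (2/3)*R1:  [    0  -8/3  -1/3    15 ]
R3 <- R3 - (-1/3)*R1:  [     0  -14/3    8/3     10 ]
R3 <- R3 - (7/4)*R2:  [     0      0   13/4  -65/4 ]
Row echelon form:
[ -3     1    -4  |     27 ]
[  0  -8/3  -1/3  |     15 ]
[  0     0  13/4  |  -65/4 ]
Back-substitution:
u = (-65/4) / (13/4) = -5
t = (15 - (-1/3)*(-5)) / (-8/3) = -5
s = (27 - (1)*(-5) - (-4)*(-5)) / -3 = -4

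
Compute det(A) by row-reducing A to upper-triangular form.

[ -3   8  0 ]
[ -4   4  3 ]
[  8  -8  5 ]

det(A) = 220

Forward elimination:
R2 <- R2 - (4/3)*R1:  [     0  -20/3      3 ]
R3 <- R3 - (-8/3)*R1:  [    0  40/3     5 ]
R3 <- R3 - (-2)*R2:  [  0   0  11 ]
Upper-triangular form:
[ -3      8   0 ]
[  0  -20/3   3 ]
[  0      0  11 ]
det(A) = (-1)^0 * (-3) * (-20/3) * (11) = 220  (0 row swaps -> sign +1)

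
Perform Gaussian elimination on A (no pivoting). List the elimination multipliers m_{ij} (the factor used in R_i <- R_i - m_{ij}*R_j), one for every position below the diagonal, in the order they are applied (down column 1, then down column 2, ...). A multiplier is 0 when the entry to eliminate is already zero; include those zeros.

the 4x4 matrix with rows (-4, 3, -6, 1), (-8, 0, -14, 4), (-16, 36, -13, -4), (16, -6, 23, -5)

multipliers: 2, 4, -4, -4, -1, -1

Forward elimination:
R2 <- R2 - (2)*R1:  [  0  -6  -2   2 ]
R3 <- R3 - (4)*R1:  [  0  24  11  -8 ]
R4 <- R4 - (-4)*R1:  [  0   6  -1  -1 ]
R3 <- R3 - (-4)*R2:  [ 0  0  3  0 ]
R4 <- R4 - (-1)*R2:  [  0   0  -3   1 ]
R4 <- R4 - (-1)*R3:  [ 0  0  0  1 ]
Multipliers (in order of application): m_{21} = 2, m_{31} = 4, m_{41} = -4, m_{32} = -4, m_{42} = -1, m_{43} = -1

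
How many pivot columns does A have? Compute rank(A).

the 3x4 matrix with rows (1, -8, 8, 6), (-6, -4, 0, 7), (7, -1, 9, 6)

Row reduction:
R2 <- R2 - (-6)*R1:  [   0  -52   48   43 ]
R3 <- R3 - (7)*R1:  [   0   55  -47  -36 ]
R3 <- R3 - (-55/52)*R2:  [      0       0   49/13  493/52 ]
Row echelon form:
[ 1   -8      8       6 ]
[ 0  -52     48      43 ]
[ 0    0  49/13  493/52 ]
Nonzero rows / pivot columns: 3

rank(A) = 3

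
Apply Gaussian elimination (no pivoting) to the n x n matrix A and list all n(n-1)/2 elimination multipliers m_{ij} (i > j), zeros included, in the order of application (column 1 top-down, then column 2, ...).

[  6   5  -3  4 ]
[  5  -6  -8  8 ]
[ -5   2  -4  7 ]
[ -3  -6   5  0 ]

Forward elimination:
R2 <- R2 - (5/6)*R1:  [     0  -61/6  -11/2   14/3 ]
R3 <- R3 - (-5/6)*R1:  [     0   37/6  -13/2   31/3 ]
R4 <- R4 - (-1/2)*R1:  [    0  -7/2   7/2     2 ]
R3 <- R3 - (-37/61)*R2:  [       0        0  -600/61   803/61 ]
R4 <- R4 - (21/61)*R2:  [      0       0  329/61   24/61 ]
R4 <- R4 - (-329/600)*R3:  [        0         0         0  4567/600 ]
Multipliers (in order of application): m_{21} = 5/6, m_{31} = -5/6, m_{41} = -1/2, m_{32} = -37/61, m_{42} = 21/61, m_{43} = -329/600

multipliers: 5/6, -5/6, -1/2, -37/61, 21/61, -329/600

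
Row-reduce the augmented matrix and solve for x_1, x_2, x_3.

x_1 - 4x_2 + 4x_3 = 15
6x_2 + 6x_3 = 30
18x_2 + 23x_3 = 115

Forward elimination on [A|b]:
R3 <- R3 - (3)*R2:  [  0   0   5  25 ]
Row echelon form:
[ 1  -4  4  |  15 ]
[ 0   6  6  |  30 ]
[ 0   0  5  |  25 ]
Back-substitution:
x_3 = (25) / 5 = 5
x_2 = (30 - (6)*(5)) / 6 = 0
x_1 = (15 - (-4)*(0) - (4)*(5)) / 1 = -5

(-5, 0, 5)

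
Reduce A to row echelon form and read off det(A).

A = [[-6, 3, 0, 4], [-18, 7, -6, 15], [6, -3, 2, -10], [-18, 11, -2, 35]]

Forward elimination:
R2 <- R2 - (3)*R1:  [  0  -2  -6   3 ]
R3 <- R3 - (-1)*R1:  [  0   0   2  -6 ]
R4 <- R4 - (3)*R1:  [  0   2  -2  23 ]
R4 <- R4 - (-1)*R2:  [  0   0  -8  26 ]
R4 <- R4 - (-4)*R3:  [ 0  0  0  2 ]
Upper-triangular form:
[ -6   3   0   4 ]
[  0  -2  -6   3 ]
[  0   0   2  -6 ]
[  0   0   0   2 ]
det(A) = (-1)^0 * (-6) * (-2) * (2) * (2) = 48  (0 row swaps -> sign +1)

det(A) = 48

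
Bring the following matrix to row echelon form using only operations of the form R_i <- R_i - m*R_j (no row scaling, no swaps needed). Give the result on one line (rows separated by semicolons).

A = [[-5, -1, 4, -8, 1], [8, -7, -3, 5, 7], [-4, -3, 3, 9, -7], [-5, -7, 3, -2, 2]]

REF = [-5 -1 4 -8 1; 0 -43/5 17/5 -39/5 43/5; 0 0 -46/43 748/43 -10; 0 0 0 -998/23 610/23]

Forward elimination:
R2 <- R2 - (-8/5)*R1:  [     0  -43/5   17/5  -39/5   43/5 ]
R3 <- R3 - (4/5)*R1:  [     0  -11/5   -1/5   77/5  -39/5 ]
R4 <- R4 - (1)*R1:  [  0  -6  -1   6   1 ]
R3 <- R3 - (11/43)*R2:  [      0       0  -46/43  748/43     -10 ]
R4 <- R4 - (30/43)*R2:  [       0        0  -145/43   492/43       -5 ]
R4 <- R4 - (145/46)*R3:  [       0        0        0  -998/23   610/23 ]
Row echelon form:
[ -5     -1       4       -8       1 ]
[  0  -43/5    17/5    -39/5    43/5 ]
[  0      0  -46/43   748/43     -10 ]
[  0      0       0  -998/23  610/23 ]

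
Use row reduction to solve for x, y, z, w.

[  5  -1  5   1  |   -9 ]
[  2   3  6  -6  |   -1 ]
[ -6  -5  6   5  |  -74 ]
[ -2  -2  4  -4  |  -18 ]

(4, 1, -5, -3)

Forward elimination on [A|b]:
R2 <- R2 - (2/5)*R1:  [     0   17/5      4  -32/5   13/5 ]
R3 <- R3 - (-6/5)*R1:  [      0   -31/5      12    31/5  -424/5 ]
R4 <- R4 - (-2/5)*R1:  [      0   -12/5       6   -18/5  -108/5 ]
R3 <- R3 - (-31/17)*R2:  [        0         0    328/17    -93/17  -1361/17 ]
R4 <- R4 - (-12/17)*R2:  [       0        0   150/17  -138/17  -336/17 ]
R4 <- R4 - (75/164)*R3:  [        0         0         0  -921/164  2763/164 ]
Row echelon form:
[ 5    -1       5         1  |        -9 ]
[ 0  17/5       4     -32/5  |      13/5 ]
[ 0     0  328/17    -93/17  |  -1361/17 ]
[ 0     0       0  -921/164  |  2763/164 ]
Back-substitution:
w = (2763/164) / (-921/164) = -3
z = (-1361/17 - (-93/17)*(-3)) / (328/17) = -5
y = (13/5 - (4)*(-5) - (-32/5)*(-3)) / (17/5) = 1
x = (-9 - (-1)*(1) - (5)*(-5) - (1)*(-3)) / 5 = 4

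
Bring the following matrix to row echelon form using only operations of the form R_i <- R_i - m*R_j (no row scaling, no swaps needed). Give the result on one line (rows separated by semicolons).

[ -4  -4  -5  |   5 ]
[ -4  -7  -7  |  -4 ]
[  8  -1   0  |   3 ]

Forward elimination:
R2 <- R2 - (1)*R1:  [  0  -3  -2  -9 ]
R3 <- R3 - (-2)*R1:  [   0   -9  -10   13 ]
R3 <- R3 - (3)*R2:  [  0   0  -4  40 ]
Row echelon form:
[ -4  -4  -5  |   5 ]
[  0  -3  -2  |  -9 ]
[  0   0  -4  |  40 ]

REF = [-4 -4 -5 5; 0 -3 -2 -9; 0 0 -4 40]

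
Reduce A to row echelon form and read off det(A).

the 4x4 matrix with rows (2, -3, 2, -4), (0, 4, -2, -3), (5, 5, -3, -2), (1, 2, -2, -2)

Forward elimination:
R3 <- R3 - (5/2)*R1:  [    0  25/2    -8     8 ]
R4 <- R4 - (1/2)*R1:  [   0  7/2   -3    0 ]
R3 <- R3 - (25/8)*R2:  [     0      0   -7/4  139/8 ]
R4 <- R4 - (7/8)*R2:  [    0     0  -5/4  21/8 ]
R4 <- R4 - (5/7)*R3:  [       0        0        0  -137/14 ]
Upper-triangular form:
[ 2  -3     2       -4 ]
[ 0   4    -2       -3 ]
[ 0   0  -7/4    139/8 ]
[ 0   0     0  -137/14 ]
det(A) = (-1)^0 * (2) * (4) * (-7/4) * (-137/14) = 137  (0 row swaps -> sign +1)

det(A) = 137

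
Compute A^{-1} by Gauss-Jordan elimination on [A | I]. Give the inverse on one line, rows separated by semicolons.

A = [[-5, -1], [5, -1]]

inverse = [-1/10 1/10; -1/2 -1/2]

Gauss-Jordan on [A | I]:
R1 <- (1/-5)*R1:  [    1   1/5  |  -1/5     0 ]
R2 <- R2 - (5)*R1:  [  0  -2  |   1   1 ]
R2 <- (1/-2)*R2:  [    0     1  |  -1/2  -1/2 ]
R1 <- R1 - (1/5)*R2:  [     1      0  |  -1/10   1/10 ]
Right block of [I | A^{-1}] is the inverse:
[ -1/10  1/10 ]
[  -1/2  -1/2 ]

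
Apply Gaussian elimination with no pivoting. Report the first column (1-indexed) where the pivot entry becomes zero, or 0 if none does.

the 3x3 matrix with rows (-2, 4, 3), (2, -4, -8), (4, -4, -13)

first zero-pivot column = 2

Naive forward elimination:
R2 <- R2 - (-1)*R1:  [  0   0  -5 ]
R3 <- R3 - (-2)*R1:  [  0   4  -7 ]
Matrix at this point:
[ -2  4   3 ]
[  0  0  -5 ]
[  0  4  -7 ]
Pivot entry (2,2) is zero but row 3 has 4 in column 2 -> naive elimination stops; a row interchange (e.g. R2 <-> R3) would be required here.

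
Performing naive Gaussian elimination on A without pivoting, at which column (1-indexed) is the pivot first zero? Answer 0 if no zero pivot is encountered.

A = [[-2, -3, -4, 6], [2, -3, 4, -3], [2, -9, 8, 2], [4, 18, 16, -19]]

first zero-pivot column = 0

Naive forward elimination:
R2 <- R2 - (-1)*R1:  [  0  -6   0   3 ]
R3 <- R3 - (-1)*R1:  [   0  -12    4    8 ]
R4 <- R4 - (-2)*R1:  [  0  12   8  -7 ]
R3 <- R3 - (2)*R2:  [ 0  0  4  2 ]
R4 <- R4 - (-2)*R2:  [  0   0   8  -1 ]
R4 <- R4 - (2)*R3:  [  0   0   0  -5 ]
All pivots nonzero; naive elimination completes without hitting a zero pivot.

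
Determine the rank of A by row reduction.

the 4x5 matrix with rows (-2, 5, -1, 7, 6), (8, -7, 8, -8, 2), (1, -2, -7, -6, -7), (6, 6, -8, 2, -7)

Row reduction:
R2 <- R2 - (-4)*R1:  [  0  13   4  20  26 ]
R3 <- R3 - (-1/2)*R1:  [     0    1/2  -15/2   -5/2     -4 ]
R4 <- R4 - (-3)*R1:  [   0   21  -11   23   11 ]
R3 <- R3 - (1/26)*R2:  [       0        0  -199/26   -85/26       -5 ]
R4 <- R4 - (21/13)*R2:  [       0        0  -227/13  -121/13      -31 ]
R4 <- R4 - (454/199)*R3:  [         0          0          0   -368/199  -3899/199 ]
Row echelon form:
[ -2   5       -1         7          6 ]
[  0  13        4        20         26 ]
[  0   0  -199/26    -85/26         -5 ]
[  0   0        0  -368/199  -3899/199 ]
Nonzero rows / pivot columns: 4

rank(A) = 4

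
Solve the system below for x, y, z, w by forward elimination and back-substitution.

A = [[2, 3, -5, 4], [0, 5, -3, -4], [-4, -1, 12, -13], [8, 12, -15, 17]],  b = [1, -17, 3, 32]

Forward elimination on [A|b]:
R3 <- R3 - (-2)*R1:  [  0   5   2  -5   5 ]
R4 <- R4 - (4)*R1:  [  0   0   5   1  28 ]
R3 <- R3 - (1)*R2:  [  0   0   5  -1  22 ]
R4 <- R4 - (1)*R3:  [ 0  0  0  2  6 ]
Row echelon form:
[ 2  3  -5   4  |    1 ]
[ 0  5  -3  -4  |  -17 ]
[ 0  0   5  -1  |   22 ]
[ 0  0   0   2  |    6 ]
Back-substitution:
w = (6) / 2 = 3
z = (22 - (-1)*(3)) / 5 = 5
y = (-17 - (-3)*(5) - (-4)*(3)) / 5 = 2
x = (1 - (3)*(2) - (-5)*(5) - (4)*(3)) / 2 = 4

(4, 2, 5, 3)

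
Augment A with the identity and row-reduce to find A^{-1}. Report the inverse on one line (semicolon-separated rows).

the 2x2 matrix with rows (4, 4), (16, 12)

Gauss-Jordan on [A | I]:
R1 <- (1/4)*R1:  [   1    1  |  1/4    0 ]
R2 <- R2 - (16)*R1:  [  0  -4  |  -4   1 ]
R2 <- (1/-4)*R2:  [    0     1  |     1  -1/4 ]
R1 <- R1 - (1)*R2:  [    1     0  |  -3/4   1/4 ]
Right block of [I | A^{-1}] is the inverse:
[ -3/4   1/4 ]
[    1  -1/4 ]

inverse = [-3/4 1/4; 1 -1/4]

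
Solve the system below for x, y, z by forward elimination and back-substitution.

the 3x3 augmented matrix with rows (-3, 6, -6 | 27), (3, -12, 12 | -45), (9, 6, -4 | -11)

(-3, 2, -1)

Forward elimination on [A|b]:
R2 <- R2 - (-1)*R1:  [   0   -6    6  -18 ]
R3 <- R3 - (-3)*R1:  [   0   24  -22   70 ]
R3 <- R3 - (-4)*R2:  [  0   0   2  -2 ]
Row echelon form:
[ -3   6  -6  |   27 ]
[  0  -6   6  |  -18 ]
[  0   0   2  |   -2 ]
Back-substitution:
z = (-2) / 2 = -1
y = (-18 - (6)*(-1)) / -6 = 2
x = (27 - (6)*(2) - (-6)*(-1)) / -3 = -3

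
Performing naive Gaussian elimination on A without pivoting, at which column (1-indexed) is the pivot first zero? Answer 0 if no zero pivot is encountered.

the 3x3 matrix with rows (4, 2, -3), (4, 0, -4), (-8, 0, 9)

Naive forward elimination:
R2 <- R2 - (1)*R1:  [  0  -2  -1 ]
R3 <- R3 - (-2)*R1:  [ 0  4  3 ]
R3 <- R3 - (-2)*R2:  [ 0  0  1 ]
All pivots nonzero; naive elimination completes without hitting a zero pivot.

first zero-pivot column = 0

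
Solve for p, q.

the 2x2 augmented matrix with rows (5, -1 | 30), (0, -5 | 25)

(5, -5)

Forward elimination on [A|b]:
Row echelon form:
[ 5  -1  |  30 ]
[ 0  -5  |  25 ]
Back-substitution:
q = (25) / -5 = -5
p = (30 - (-1)*(-5)) / 5 = 5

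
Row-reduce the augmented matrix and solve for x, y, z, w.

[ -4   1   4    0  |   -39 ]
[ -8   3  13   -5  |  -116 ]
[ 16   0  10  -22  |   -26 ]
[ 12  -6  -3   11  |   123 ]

(5, -3, -4, 3)

Forward elimination on [A|b]:
R2 <- R2 - (2)*R1:  [   0    1    5   -5  -38 ]
R3 <- R3 - (-4)*R1:  [    0     4    26   -22  -182 ]
R4 <- R4 - (-3)*R1:  [  0  -3   9  11   6 ]
R3 <- R3 - (4)*R2:  [   0    0    6   -2  -30 ]
R4 <- R4 - (-3)*R2:  [    0     0    24    -4  -108 ]
R4 <- R4 - (4)*R3:  [  0   0   0   4  12 ]
Row echelon form:
[ -4  1  4   0  |  -39 ]
[  0  1  5  -5  |  -38 ]
[  0  0  6  -2  |  -30 ]
[  0  0  0   4  |   12 ]
Back-substitution:
w = (12) / 4 = 3
z = (-30 - (-2)*(3)) / 6 = -4
y = (-38 - (5)*(-4) - (-5)*(3)) / 1 = -3
x = (-39 - (1)*(-3) - (4)*(-4)) / -4 = 5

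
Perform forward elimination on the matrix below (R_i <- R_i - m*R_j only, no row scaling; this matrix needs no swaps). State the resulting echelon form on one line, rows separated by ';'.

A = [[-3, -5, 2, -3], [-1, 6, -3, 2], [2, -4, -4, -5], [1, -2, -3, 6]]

REF = [-3 -5 2 -3; 0 23/3 -11/3 3; 0 0 -142/23 -95/23; 0 0 0 651/71]

Forward elimination:
R2 <- R2 - (1/3)*R1:  [     0   23/3  -11/3      3 ]
R3 <- R3 - (-2/3)*R1:  [     0  -22/3   -8/3     -7 ]
R4 <- R4 - (-1/3)*R1:  [     0  -11/3   -7/3      5 ]
R3 <- R3 - (-22/23)*R2:  [       0        0  -142/23   -95/23 ]
R4 <- R4 - (-11/23)*R2:  [      0       0  -94/23  148/23 ]
R4 <- R4 - (47/71)*R3:  [      0       0       0  651/71 ]
Row echelon form:
[ -3    -5        2      -3 ]
[  0  23/3    -11/3       3 ]
[  0     0  -142/23  -95/23 ]
[  0     0        0  651/71 ]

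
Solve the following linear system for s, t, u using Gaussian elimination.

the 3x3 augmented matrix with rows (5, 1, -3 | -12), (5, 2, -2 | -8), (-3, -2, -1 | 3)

Forward elimination on [A|b]:
R2 <- R2 - (1)*R1:  [ 0  1  1  4 ]
R3 <- R3 - (-3/5)*R1:  [     0   -7/5  -14/5  -21/5 ]
R3 <- R3 - (-7/5)*R2:  [    0     0  -7/5   7/5 ]
Row echelon form:
[ 5  1    -3  |  -12 ]
[ 0  1     1  |    4 ]
[ 0  0  -7/5  |  7/5 ]
Back-substitution:
u = (7/5) / (-7/5) = -1
t = (4 - (1)*(-1)) / 1 = 5
s = (-12 - (1)*(5) - (-3)*(-1)) / 5 = -4

(-4, 5, -1)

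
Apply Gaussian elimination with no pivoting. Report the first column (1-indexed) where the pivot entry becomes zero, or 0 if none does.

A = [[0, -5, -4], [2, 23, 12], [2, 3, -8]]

first zero-pivot column = 1

Naive forward elimination:
Pivot entry (1,1) is zero but row 2 has 2 in column 1 -> naive elimination stops; a row interchange (e.g. R1 <-> R2) would be required here.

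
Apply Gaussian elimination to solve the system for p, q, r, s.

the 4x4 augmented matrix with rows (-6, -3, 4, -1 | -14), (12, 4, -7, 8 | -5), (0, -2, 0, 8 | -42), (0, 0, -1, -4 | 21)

Forward elimination on [A|b]:
R2 <- R2 - (-2)*R1:  [   0   -2    1    6  -33 ]
R3 <- R3 - (1)*R2:  [  0   0  -1   2  -9 ]
R4 <- R4 - (1)*R3:  [  0   0   0  -6  30 ]
Row echelon form:
[ -6  -3   4  -1  |  -14 ]
[  0  -2   1   6  |  -33 ]
[  0   0  -1   2  |   -9 ]
[  0   0   0  -6  |   30 ]
Back-substitution:
s = (30) / -6 = -5
r = (-9 - (2)*(-5)) / -1 = -1
q = (-33 - (1)*(-1) - (6)*(-5)) / -2 = 1
p = (-14 - (-3)*(1) - (4)*(-1) - (-1)*(-5)) / -6 = 2

(2, 1, -1, -5)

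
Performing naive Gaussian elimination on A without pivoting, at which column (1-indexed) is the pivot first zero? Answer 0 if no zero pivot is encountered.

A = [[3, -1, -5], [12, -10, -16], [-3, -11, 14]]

Naive forward elimination:
R2 <- R2 - (4)*R1:  [  0  -6   4 ]
R3 <- R3 - (-1)*R1:  [   0  -12    9 ]
R3 <- R3 - (2)*R2:  [ 0  0  1 ]
All pivots nonzero; naive elimination completes without hitting a zero pivot.

first zero-pivot column = 0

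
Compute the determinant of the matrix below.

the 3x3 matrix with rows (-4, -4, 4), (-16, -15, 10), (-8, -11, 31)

Forward elimination:
R2 <- R2 - (4)*R1:  [  0   1  -6 ]
R3 <- R3 - (2)*R1:  [  0  -3  23 ]
R3 <- R3 - (-3)*R2:  [ 0  0  5 ]
Upper-triangular form:
[ -4  -4   4 ]
[  0   1  -6 ]
[  0   0   5 ]
det(A) = (-1)^0 * (-4) * (1) * (5) = -20  (0 row swaps -> sign +1)

det(A) = -20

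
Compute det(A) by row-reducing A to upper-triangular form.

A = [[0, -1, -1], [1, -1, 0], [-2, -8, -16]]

det(A) = -6

Forward elimination:
R1 <-> R2   (pivot in column 1 was zero)
[  1  -1    0 ]
[  0  -1   -1 ]
[ -2  -8  -16 ]
R3 <- R3 - (-2)*R1:  [   0  -10  -16 ]
R3 <- R3 - (10)*R2:  [  0   0  -6 ]
Upper-triangular form:
[ 1  -1   0 ]
[ 0  -1  -1 ]
[ 0   0  -6 ]
det(A) = (-1)^1 * (1) * (-1) * (-6) = -6  (1 row swap -> sign -1)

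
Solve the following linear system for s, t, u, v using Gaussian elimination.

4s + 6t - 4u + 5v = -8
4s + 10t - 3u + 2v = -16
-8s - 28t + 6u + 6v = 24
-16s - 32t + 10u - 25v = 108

(5, -4, -4, -4)

Forward elimination on [A|b]:
R2 <- R2 - (1)*R1:  [  0   4   1  -3  -8 ]
R3 <- R3 - (-2)*R1:  [   0  -16   -2   16    8 ]
R4 <- R4 - (-4)*R1:  [  0  -8  -6  -5  76 ]
R3 <- R3 - (-4)*R2:  [   0    0    2    4  -24 ]
R4 <- R4 - (-2)*R2:  [   0    0   -4  -11   60 ]
R4 <- R4 - (-2)*R3:  [  0   0   0  -3  12 ]
Row echelon form:
[ 4  6  -4   5  |   -8 ]
[ 0  4   1  -3  |   -8 ]
[ 0  0   2   4  |  -24 ]
[ 0  0   0  -3  |   12 ]
Back-substitution:
v = (12) / -3 = -4
u = (-24 - (4)*(-4)) / 2 = -4
t = (-8 - (1)*(-4) - (-3)*(-4)) / 4 = -4
s = (-8 - (6)*(-4) - (-4)*(-4) - (5)*(-4)) / 4 = 5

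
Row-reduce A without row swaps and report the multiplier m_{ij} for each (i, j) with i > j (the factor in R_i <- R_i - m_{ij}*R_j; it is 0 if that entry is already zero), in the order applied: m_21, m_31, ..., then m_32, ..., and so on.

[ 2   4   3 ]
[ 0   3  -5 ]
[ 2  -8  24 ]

Forward elimination:
R2: entry in column 1 is already 0 -> m_{21} = 0 (no row operation needed)
R3 <- R3 - (1)*R1:  [   0  -12   21 ]
R3 <- R3 - (-4)*R2:  [ 0  0  1 ]
Multipliers (in order of application): m_{21} = 0, m_{31} = 1, m_{32} = -4

multipliers: 0, 1, -4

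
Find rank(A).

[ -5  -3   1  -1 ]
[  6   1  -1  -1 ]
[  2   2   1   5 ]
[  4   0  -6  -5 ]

rank(A) = 4

Row reduction:
R2 <- R2 - (-6/5)*R1:  [     0  -13/5    1/5  -11/5 ]
R3 <- R3 - (-2/5)*R1:  [    0   4/5   7/5  23/5 ]
R4 <- R4 - (-4/5)*R1:  [     0  -12/5  -26/5  -29/5 ]
R3 <- R3 - (-4/13)*R2:  [     0      0  19/13  51/13 ]
R4 <- R4 - (12/13)*R2:  [      0       0  -70/13  -49/13 ]
R4 <- R4 - (-70/19)*R3:  [      0       0       0  203/19 ]
Row echelon form:
[ -5     -3      1      -1 ]
[  0  -13/5    1/5   -11/5 ]
[  0      0  19/13   51/13 ]
[  0      0      0  203/19 ]
Nonzero rows / pivot columns: 4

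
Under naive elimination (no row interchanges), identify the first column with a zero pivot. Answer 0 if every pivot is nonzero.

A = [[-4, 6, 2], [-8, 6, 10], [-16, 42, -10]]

Naive forward elimination:
R2 <- R2 - (2)*R1:  [  0  -6   6 ]
R3 <- R3 - (4)*R1:  [   0   18  -18 ]
R3 <- R3 - (-3)*R2:  [ 0  0  0 ]
Matrix at this point:
[ -4   6  2 ]
[  0  -6  6 ]
[  0   0  0 ]
Pivot entry (3,3) in the last row is zero and there are no rows below to swap with -> zero pivot in column 3 (A is singular).

first zero-pivot column = 3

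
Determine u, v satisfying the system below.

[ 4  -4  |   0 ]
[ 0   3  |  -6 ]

(-2, -2)

Forward elimination on [A|b]:
Row echelon form:
[ 4  -4  |   0 ]
[ 0   3  |  -6 ]
Back-substitution:
v = (-6) / 3 = -2
u = (0 - (-4)*(-2)) / 4 = -2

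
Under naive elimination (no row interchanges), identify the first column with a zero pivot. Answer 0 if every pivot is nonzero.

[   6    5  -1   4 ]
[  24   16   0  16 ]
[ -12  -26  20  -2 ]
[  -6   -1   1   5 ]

Naive forward elimination:
R2 <- R2 - (4)*R1:  [  0  -4   4   0 ]
R3 <- R3 - (-2)*R1:  [   0  -16   18    6 ]
R4 <- R4 - (-1)*R1:  [ 0  4  0  9 ]
R3 <- R3 - (4)*R2:  [ 0  0  2  6 ]
R4 <- R4 - (-1)*R2:  [ 0  0  4  9 ]
R4 <- R4 - (2)*R3:  [  0   0   0  -3 ]
All pivots nonzero; naive elimination completes without hitting a zero pivot.

first zero-pivot column = 0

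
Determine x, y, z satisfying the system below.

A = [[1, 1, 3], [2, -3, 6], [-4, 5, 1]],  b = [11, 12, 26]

(-3, 2, 4)

Forward elimination on [A|b]:
R2 <- R2 - (2)*R1:  [   0   -5    0  -10 ]
R3 <- R3 - (-4)*R1:  [  0   9  13  70 ]
R3 <- R3 - (-9/5)*R2:  [  0   0  13  52 ]
Row echelon form:
[ 1   1   3  |   11 ]
[ 0  -5   0  |  -10 ]
[ 0   0  13  |   52 ]
Back-substitution:
z = (52) / 13 = 4
y = (-10) / -5 = 2
x = (11 - (1)*(2) - (3)*(4)) / 1 = -3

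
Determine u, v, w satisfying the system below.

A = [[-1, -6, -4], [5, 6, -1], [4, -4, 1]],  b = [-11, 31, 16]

Forward elimination on [A|b]:
R2 <- R2 - (-5)*R1:  [   0  -24  -21  -24 ]
R3 <- R3 - (-4)*R1:  [   0  -28  -15  -28 ]
R3 <- R3 - (7/6)*R2:  [    0     0  19/2     0 ]
Row echelon form:
[ -1   -6    -4  |  -11 ]
[  0  -24   -21  |  -24 ]
[  0    0  19/2  |    0 ]
Back-substitution:
w = (0) / (19/2) = 0
v = (-24 - (-21)*(0)) / -24 = 1
u = (-11 - (-6)*(1) - (-4)*(0)) / -1 = 5

(5, 1, 0)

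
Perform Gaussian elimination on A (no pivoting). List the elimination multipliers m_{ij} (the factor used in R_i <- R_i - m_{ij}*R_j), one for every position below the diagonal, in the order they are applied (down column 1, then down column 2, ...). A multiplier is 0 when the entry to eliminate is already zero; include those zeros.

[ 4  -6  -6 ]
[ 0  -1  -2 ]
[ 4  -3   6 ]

multipliers: 0, 1, -3

Forward elimination:
R2: entry in column 1 is already 0 -> m_{21} = 0 (no row operation needed)
R3 <- R3 - (1)*R1:  [  0   3  12 ]
R3 <- R3 - (-3)*R2:  [ 0  0  6 ]
Multipliers (in order of application): m_{21} = 0, m_{31} = 1, m_{32} = -3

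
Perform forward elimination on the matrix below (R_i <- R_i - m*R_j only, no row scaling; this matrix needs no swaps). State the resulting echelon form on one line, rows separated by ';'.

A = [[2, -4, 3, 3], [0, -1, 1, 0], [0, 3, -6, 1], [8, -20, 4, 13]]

Forward elimination:
R4 <- R4 - (4)*R1:  [  0  -4  -8   1 ]
R3 <- R3 - (-3)*R2:  [  0   0  -3   1 ]
R4 <- R4 - (4)*R2:  [   0    0  -12    1 ]
R4 <- R4 - (4)*R3:  [  0   0   0  -3 ]
Row echelon form:
[ 2  -4   3   3 ]
[ 0  -1   1   0 ]
[ 0   0  -3   1 ]
[ 0   0   0  -3 ]

REF = [2 -4 3 3; 0 -1 1 0; 0 0 -3 1; 0 0 0 -3]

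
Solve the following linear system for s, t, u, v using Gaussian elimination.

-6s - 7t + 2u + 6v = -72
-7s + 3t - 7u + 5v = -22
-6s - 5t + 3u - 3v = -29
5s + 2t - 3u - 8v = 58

(3, 4, -1, -4)

Forward elimination on [A|b]:
R2 <- R2 - (7/6)*R1:  [     0   67/6  -28/3     -2     62 ]
R3 <- R3 - (1)*R1:  [  0   2   1  -9  43 ]
R4 <- R4 - (-5/6)*R1:  [     0  -23/6   -4/3     -3     -2 ]
R3 <- R3 - (12/67)*R2:  [       0        0   179/67  -579/67  2137/67 ]
R4 <- R4 - (-23/67)*R2:  [       0        0  -304/67  -247/67  1292/67 ]
R4 <- R4 - (-304/179)*R3:  [         0          0          0  -3287/179  13148/179 ]
Row echelon form:
[ -6    -7       2          6  |        -72 ]
[  0  67/6   -28/3         -2  |         62 ]
[  0     0  179/67    -579/67  |    2137/67 ]
[  0     0       0  -3287/179  |  13148/179 ]
Back-substitution:
v = (13148/179) / (-3287/179) = -4
u = (2137/67 - (-579/67)*(-4)) / (179/67) = -1
t = (62 - (-28/3)*(-1) - (-2)*(-4)) / (67/6) = 4
s = (-72 - (-7)*(4) - (2)*(-1) - (6)*(-4)) / -6 = 3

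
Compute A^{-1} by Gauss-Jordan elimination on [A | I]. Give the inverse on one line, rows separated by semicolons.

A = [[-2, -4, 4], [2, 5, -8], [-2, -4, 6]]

Gauss-Jordan on [A | I]:
R1 <- (1/-2)*R1:  [    1     2    -2  |  -1/2     0     0 ]
R2 <- R2 - (2)*R1:  [  0   1  -4  |   1   1   0 ]
R3 <- R3 - (-2)*R1:  [  0   0   2  |  -1   0   1 ]
R1 <- R1 - (2)*R2:  [    1     0     6  |  -5/2    -2     0 ]
R3 <- (1/2)*R3:  [    0     0     1  |  -1/2     0   1/2 ]
R1 <- R1 - (6)*R3:  [   1    0    0  |  1/2   -2   -3 ]
R2 <- R2 - (-4)*R3:  [  0   1   0  |  -1   1   2 ]
Right block of [I | A^{-1}] is the inverse:
[  1/2  -2   -3 ]
[   -1   1    2 ]
[ -1/2   0  1/2 ]

inverse = [1/2 -2 -3; -1 1 2; -1/2 0 1/2]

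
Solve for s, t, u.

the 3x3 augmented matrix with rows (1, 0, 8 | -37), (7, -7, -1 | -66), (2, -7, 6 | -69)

Forward elimination on [A|b]:
R2 <- R2 - (7)*R1:  [   0   -7  -57  193 ]
R3 <- R3 - (2)*R1:  [   0   -7  -10    5 ]
R3 <- R3 - (1)*R2:  [    0     0    47  -188 ]
Row echelon form:
[ 1   0    8  |   -37 ]
[ 0  -7  -57  |   193 ]
[ 0   0   47  |  -188 ]
Back-substitution:
u = (-188) / 47 = -4
t = (193 - (-57)*(-4)) / -7 = 5
s = (-37 - (8)*(-4)) / 1 = -5

(-5, 5, -4)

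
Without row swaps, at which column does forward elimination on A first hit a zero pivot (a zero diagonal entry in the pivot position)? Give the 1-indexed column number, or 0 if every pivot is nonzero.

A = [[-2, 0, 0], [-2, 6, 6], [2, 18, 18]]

first zero-pivot column = 3

Naive forward elimination:
R2 <- R2 - (1)*R1:  [ 0  6  6 ]
R3 <- R3 - (-1)*R1:  [  0  18  18 ]
R3 <- R3 - (3)*R2:  [ 0  0  0 ]
Matrix at this point:
[ -2  0  0 ]
[  0  6  6 ]
[  0  0  0 ]
Pivot entry (3,3) in the last row is zero and there are no rows below to swap with -> zero pivot in column 3 (A is singular).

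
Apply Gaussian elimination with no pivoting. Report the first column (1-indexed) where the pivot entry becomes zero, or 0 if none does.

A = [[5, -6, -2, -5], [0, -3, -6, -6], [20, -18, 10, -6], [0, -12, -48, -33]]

Naive forward elimination:
R3 <- R3 - (4)*R1:  [  0   6  18  14 ]
R3 <- R3 - (-2)*R2:  [ 0  0  6  2 ]
R4 <- R4 - (4)*R2:  [   0    0  -24   -9 ]
R4 <- R4 - (-4)*R3:  [  0   0   0  -1 ]
All pivots nonzero; naive elimination completes without hitting a zero pivot.

first zero-pivot column = 0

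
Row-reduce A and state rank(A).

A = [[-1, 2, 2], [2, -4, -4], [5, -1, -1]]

rank(A) = 2

Row reduction:
R2 <- R2 - (-2)*R1:  [ 0  0  0 ]
R3 <- R3 - (-5)*R1:  [ 0  9  9 ]
R2 <-> R3   (pivot in column 2 was zero)
[ -1  2  2 ]
[  0  9  9 ]
[  0  0  0 ]
Row echelon form:
[ -1  2  2 ]
[  0  9  9 ]
[  0  0  0 ]
Nonzero rows / pivot columns: 2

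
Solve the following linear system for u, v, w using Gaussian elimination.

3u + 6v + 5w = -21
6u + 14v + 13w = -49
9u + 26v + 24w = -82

(-4, 1, -3)

Forward elimination on [A|b]:
R2 <- R2 - (2)*R1:  [  0   2   3  -7 ]
R3 <- R3 - (3)*R1:  [   0    8    9  -19 ]
R3 <- R3 - (4)*R2:  [  0   0  -3   9 ]
Row echelon form:
[ 3  6   5  |  -21 ]
[ 0  2   3  |   -7 ]
[ 0  0  -3  |    9 ]
Back-substitution:
w = (9) / -3 = -3
v = (-7 - (3)*(-3)) / 2 = 1
u = (-21 - (6)*(1) - (5)*(-3)) / 3 = -4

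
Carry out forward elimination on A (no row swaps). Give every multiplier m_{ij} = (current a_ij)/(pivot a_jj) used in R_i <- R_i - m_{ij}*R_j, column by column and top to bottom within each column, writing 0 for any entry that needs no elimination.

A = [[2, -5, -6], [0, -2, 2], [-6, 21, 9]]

Forward elimination:
R2: entry in column 1 is already 0 -> m_{21} = 0 (no row operation needed)
R3 <- R3 - (-3)*R1:  [  0   6  -9 ]
R3 <- R3 - (-3)*R2:  [  0   0  -3 ]
Multipliers (in order of application): m_{21} = 0, m_{31} = -3, m_{32} = -3

multipliers: 0, -3, -3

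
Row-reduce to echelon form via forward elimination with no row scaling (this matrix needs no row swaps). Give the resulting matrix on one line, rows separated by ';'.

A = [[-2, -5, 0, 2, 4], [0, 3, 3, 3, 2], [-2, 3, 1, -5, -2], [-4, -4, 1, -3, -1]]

Forward elimination:
R3 <- R3 - (1)*R1:  [  0   8   1  -7  -6 ]
R4 <- R4 - (2)*R1:  [  0   6   1  -7  -9 ]
R3 <- R3 - (8/3)*R2:  [     0      0     -7    -15  -34/3 ]
R4 <- R4 - (2)*R2:  [   0    0   -5  -13  -13 ]
R4 <- R4 - (5/7)*R3:  [       0        0        0    -16/7  -103/21 ]
Row echelon form:
[ -2  -5   0      2        4 ]
[  0   3   3      3        2 ]
[  0   0  -7    -15    -34/3 ]
[  0   0   0  -16/7  -103/21 ]

REF = [-2 -5 0 2 4; 0 3 3 3 2; 0 0 -7 -15 -34/3; 0 0 0 -16/7 -103/21]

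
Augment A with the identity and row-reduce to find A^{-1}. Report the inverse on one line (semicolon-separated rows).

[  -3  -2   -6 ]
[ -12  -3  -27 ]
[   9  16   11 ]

inverse = [133/5 -74/15 12/5; -37/5 7/5 -3/5; -11 2 -1]

Gauss-Jordan on [A | I]:
R1 <- (1/-3)*R1:  [    1   2/3     2  |  -1/3     0     0 ]
R2 <- R2 - (-12)*R1:  [  0   5  -3  |  -4   1   0 ]
R3 <- R3 - (9)*R1:  [  0  10  -7  |   3   0   1 ]
R2 <- (1/5)*R2:  [    0     1  -3/5  |  -4/5   1/5     0 ]
R1 <- R1 - (2/3)*R2:  [     1      0   12/5  |    1/5  -2/15      0 ]
R3 <- R3 - (10)*R2:  [  0   0  -1  |  11  -2   1 ]
R3 <- (1/-1)*R3:  [   0    0    1  |  -11    2   -1 ]
R1 <- R1 - (12/5)*R3:  [      1       0       0  |   133/5  -74/15    12/5 ]
R2 <- R2 - (-3/5)*R3:  [     0      1      0  |  -37/5    7/5   -3/5 ]
Right block of [I | A^{-1}] is the inverse:
[ 133/5  -74/15  12/5 ]
[ -37/5     7/5  -3/5 ]
[   -11       2    -1 ]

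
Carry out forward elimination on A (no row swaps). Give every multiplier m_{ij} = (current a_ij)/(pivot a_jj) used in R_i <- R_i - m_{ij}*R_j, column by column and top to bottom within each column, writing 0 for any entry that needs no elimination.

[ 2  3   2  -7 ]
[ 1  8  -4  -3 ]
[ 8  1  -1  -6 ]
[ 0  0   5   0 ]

multipliers: 1/2, 4, 0, -22/13, 0, -65/227

Forward elimination:
R2 <- R2 - (1/2)*R1:  [    0  13/2    -5   1/2 ]
R3 <- R3 - (4)*R1:  [   0  -11   -9   22 ]
R4: entry in column 1 is already 0 -> m_{41} = 0 (no row operation needed)
R3 <- R3 - (-22/13)*R2:  [       0        0  -227/13   297/13 ]
R4: entry in column 2 is already 0 -> m_{42} = 0 (no row operation needed)
R4 <- R4 - (-65/227)*R3:  [        0         0         0  1485/227 ]
Multipliers (in order of application): m_{21} = 1/2, m_{31} = 4, m_{41} = 0, m_{32} = -22/13, m_{42} = 0, m_{43} = -65/227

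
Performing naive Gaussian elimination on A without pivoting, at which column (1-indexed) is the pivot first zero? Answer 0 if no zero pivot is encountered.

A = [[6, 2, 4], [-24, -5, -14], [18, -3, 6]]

first zero-pivot column = 3

Naive forward elimination:
R2 <- R2 - (-4)*R1:  [ 0  3  2 ]
R3 <- R3 - (3)*R1:  [  0  -9  -6 ]
R3 <- R3 - (-3)*R2:  [ 0  0  0 ]
Matrix at this point:
[ 6  2  4 ]
[ 0  3  2 ]
[ 0  0  0 ]
Pivot entry (3,3) in the last row is zero and there are no rows below to swap with -> zero pivot in column 3 (A is singular).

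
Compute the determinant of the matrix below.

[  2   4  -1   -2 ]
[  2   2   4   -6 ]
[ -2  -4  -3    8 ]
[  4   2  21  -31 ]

Forward elimination:
R2 <- R2 - (1)*R1:  [  0  -2   5  -4 ]
R3 <- R3 - (-1)*R1:  [  0   0  -4   6 ]
R4 <- R4 - (2)*R1:  [   0   -6   23  -27 ]
R4 <- R4 - (3)*R2:  [   0    0    8  -15 ]
R4 <- R4 - (-2)*R3:  [  0   0   0  -3 ]
Upper-triangular form:
[ 2   4  -1  -2 ]
[ 0  -2   5  -4 ]
[ 0   0  -4   6 ]
[ 0   0   0  -3 ]
det(A) = (-1)^0 * (2) * (-2) * (-4) * (-3) = -48  (0 row swaps -> sign +1)

det(A) = -48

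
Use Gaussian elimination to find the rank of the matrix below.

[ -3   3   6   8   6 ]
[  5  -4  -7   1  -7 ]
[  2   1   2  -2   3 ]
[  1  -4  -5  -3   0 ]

Row reduction:
R2 <- R2 - (-5/3)*R1:  [    0     1     3  43/3     3 ]
R3 <- R3 - (-2/3)*R1:  [    0     3     6  10/3     7 ]
R4 <- R4 - (-1/3)*R1:  [    0    -3    -3  -1/3     2 ]
R3 <- R3 - (3)*R2:  [      0       0      -3  -119/3      -2 ]
R4 <- R4 - (-3)*R2:  [     0      0      6  128/3     11 ]
R4 <- R4 - (-2)*R3:  [      0       0       0  -110/3       7 ]
Row echelon form:
[ -3  3   6       8   6 ]
[  0  1   3    43/3   3 ]
[  0  0  -3  -119/3  -2 ]
[  0  0   0  -110/3   7 ]
Nonzero rows / pivot columns: 4

rank(A) = 4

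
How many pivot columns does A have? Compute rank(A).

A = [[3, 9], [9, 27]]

Row reduction:
R2 <- R2 - (3)*R1:  [ 0  0 ]
Row echelon form:
[ 3  9 ]
[ 0  0 ]
Nonzero rows / pivot columns: 1

rank(A) = 1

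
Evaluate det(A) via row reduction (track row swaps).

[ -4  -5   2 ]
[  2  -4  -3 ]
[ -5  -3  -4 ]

det(A) = -195

Forward elimination:
R2 <- R2 - (-1/2)*R1:  [     0  -13/2     -2 ]
R3 <- R3 - (5/4)*R1:  [     0   13/4  -13/2 ]
R3 <- R3 - (-1/2)*R2:  [     0      0  -15/2 ]
Upper-triangular form:
[ -4     -5      2 ]
[  0  -13/2     -2 ]
[  0      0  -15/2 ]
det(A) = (-1)^0 * (-4) * (-13/2) * (-15/2) = -195  (0 row swaps -> sign +1)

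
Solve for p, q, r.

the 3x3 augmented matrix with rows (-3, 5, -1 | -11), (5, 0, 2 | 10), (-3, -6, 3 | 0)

Forward elimination on [A|b]:
R2 <- R2 - (-5/3)*R1:  [     0   25/3    1/3  -25/3 ]
R3 <- R3 - (1)*R1:  [   0  -11    4   11 ]
R3 <- R3 - (-33/25)*R2:  [      0       0  111/25       0 ]
Row echelon form:
[ -3     5      -1  |    -11 ]
[  0  25/3     1/3  |  -25/3 ]
[  0     0  111/25  |      0 ]
Back-substitution:
r = (0) / (111/25) = 0
q = (-25/3 - (1/3)*(0)) / (25/3) = -1
p = (-11 - (5)*(-1) - (-1)*(0)) / -3 = 2

(2, -1, 0)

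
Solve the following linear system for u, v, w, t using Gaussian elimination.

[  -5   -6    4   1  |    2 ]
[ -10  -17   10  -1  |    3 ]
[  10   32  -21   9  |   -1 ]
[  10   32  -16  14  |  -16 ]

(-4, 3, 1, -4)

Forward elimination on [A|b]:
R2 <- R2 - (2)*R1:  [  0  -5   2  -3  -1 ]
R3 <- R3 - (-2)*R1:  [   0   20  -13   11    3 ]
R4 <- R4 - (-2)*R1:  [   0   20   -8   16  -12 ]
R3 <- R3 - (-4)*R2:  [  0   0  -5  -1  -1 ]
R4 <- R4 - (-4)*R2:  [   0    0    0    4  -16 ]
Row echelon form:
[ -5  -6   4   1  |    2 ]
[  0  -5   2  -3  |   -1 ]
[  0   0  -5  -1  |   -1 ]
[  0   0   0   4  |  -16 ]
Back-substitution:
t = (-16) / 4 = -4
w = (-1 - (-1)*(-4)) / -5 = 1
v = (-1 - (2)*(1) - (-3)*(-4)) / -5 = 3
u = (2 - (-6)*(3) - (4)*(1) - (1)*(-4)) / -5 = -4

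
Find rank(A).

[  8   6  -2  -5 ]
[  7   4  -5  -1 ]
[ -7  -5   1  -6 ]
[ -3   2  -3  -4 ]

rank(A) = 4

Row reduction:
R2 <- R2 - (7/8)*R1:  [     0   -5/4  -13/4   27/8 ]
R3 <- R3 - (-7/8)*R1:  [     0    1/4   -3/4  -83/8 ]
R4 <- R4 - (-3/8)*R1:  [     0   17/4  -15/4  -47/8 ]
R3 <- R3 - (-1/5)*R2:  [      0       0    -7/5  -97/10 ]
R4 <- R4 - (-17/5)*R2:  [     0      0  -74/5   28/5 ]
R4 <- R4 - (74/7)*R3:  [     0      0      0  757/7 ]
Row echelon form:
[ 8     6     -2      -5 ]
[ 0  -5/4  -13/4    27/8 ]
[ 0     0   -7/5  -97/10 ]
[ 0     0      0   757/7 ]
Nonzero rows / pivot columns: 4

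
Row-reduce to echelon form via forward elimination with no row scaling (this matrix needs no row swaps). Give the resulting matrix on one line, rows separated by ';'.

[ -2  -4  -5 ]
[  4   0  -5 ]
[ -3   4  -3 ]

Forward elimination:
R2 <- R2 - (-2)*R1:  [   0   -8  -15 ]
R3 <- R3 - (3/2)*R1:  [   0   10  9/2 ]
R3 <- R3 - (-5/4)*R2:  [     0      0  -57/4 ]
Row echelon form:
[ -2  -4     -5 ]
[  0  -8    -15 ]
[  0   0  -57/4 ]

REF = [-2 -4 -5; 0 -8 -15; 0 0 -57/4]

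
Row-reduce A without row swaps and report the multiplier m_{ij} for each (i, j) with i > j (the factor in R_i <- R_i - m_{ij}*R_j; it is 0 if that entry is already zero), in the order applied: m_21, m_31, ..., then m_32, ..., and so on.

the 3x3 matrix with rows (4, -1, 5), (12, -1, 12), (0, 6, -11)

Forward elimination:
R2 <- R2 - (3)*R1:  [  0   2  -3 ]
R3: entry in column 1 is already 0 -> m_{31} = 0 (no row operation needed)
R3 <- R3 - (3)*R2:  [  0   0  -2 ]
Multipliers (in order of application): m_{21} = 3, m_{31} = 0, m_{32} = 3

multipliers: 3, 0, 3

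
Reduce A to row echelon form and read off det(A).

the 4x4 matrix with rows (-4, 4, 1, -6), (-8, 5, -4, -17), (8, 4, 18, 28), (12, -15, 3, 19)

Forward elimination:
R2 <- R2 - (2)*R1:  [  0  -3  -6  -5 ]
R3 <- R3 - (-2)*R1:  [  0  12  20  16 ]
R4 <- R4 - (-3)*R1:  [  0  -3   6   1 ]
R3 <- R3 - (-4)*R2:  [  0   0  -4  -4 ]
R4 <- R4 - (1)*R2:  [  0   0  12   6 ]
R4 <- R4 - (-3)*R3:  [  0   0   0  -6 ]
Upper-triangular form:
[ -4   4   1  -6 ]
[  0  -3  -6  -5 ]
[  0   0  -4  -4 ]
[  0   0   0  -6 ]
det(A) = (-1)^0 * (-4) * (-3) * (-4) * (-6) = 288  (0 row swaps -> sign +1)

det(A) = 288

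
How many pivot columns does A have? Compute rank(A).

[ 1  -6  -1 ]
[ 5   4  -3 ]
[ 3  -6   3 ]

rank(A) = 3

Row reduction:
R2 <- R2 - (5)*R1:  [  0  34   2 ]
R3 <- R3 - (3)*R1:  [  0  12   6 ]
R3 <- R3 - (6/17)*R2:  [     0      0  90/17 ]
Row echelon form:
[ 1  -6     -1 ]
[ 0  34      2 ]
[ 0   0  90/17 ]
Nonzero rows / pivot columns: 3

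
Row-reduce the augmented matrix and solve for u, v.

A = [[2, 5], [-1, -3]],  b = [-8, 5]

Forward elimination on [A|b]:
R2 <- R2 - (-1/2)*R1:  [    0  -1/2     1 ]
Row echelon form:
[ 2     5  |  -8 ]
[ 0  -1/2  |   1 ]
Back-substitution:
v = (1) / (-1/2) = -2
u = (-8 - (5)*(-2)) / 2 = 1

(1, -2)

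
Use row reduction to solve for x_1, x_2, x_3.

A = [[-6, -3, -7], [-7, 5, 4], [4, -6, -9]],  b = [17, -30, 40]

(1, -3, -2)

Forward elimination on [A|b]:
R2 <- R2 - (7/6)*R1:  [      0    17/2    73/6  -299/6 ]
R3 <- R3 - (-2/3)*R1:  [     0     -8  -41/3  154/3 ]
R3 <- R3 - (-16/17)*R2:  [       0        0  -113/51   226/51 ]
Row echelon form:
[ -6    -3       -7  |      17 ]
[  0  17/2     73/6  |  -299/6 ]
[  0     0  -113/51  |  226/51 ]
Back-substitution:
x_3 = (226/51) / (-113/51) = -2
x_2 = (-299/6 - (73/6)*(-2)) / (17/2) = -3
x_1 = (17 - (-3)*(-3) - (-7)*(-2)) / -6 = 1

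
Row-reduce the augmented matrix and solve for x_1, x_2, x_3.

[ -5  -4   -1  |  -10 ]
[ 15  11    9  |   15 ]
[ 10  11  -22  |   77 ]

Forward elimination on [A|b]:
R2 <- R2 - (-3)*R1:  [   0   -1    6  -15 ]
R3 <- R3 - (-2)*R1:  [   0    3  -24   57 ]
R3 <- R3 - (-3)*R2:  [  0   0  -6  12 ]
Row echelon form:
[ -5  -4  -1  |  -10 ]
[  0  -1   6  |  -15 ]
[  0   0  -6  |   12 ]
Back-substitution:
x_3 = (12) / -6 = -2
x_2 = (-15 - (6)*(-2)) / -1 = 3
x_1 = (-10 - (-4)*(3) - (-1)*(-2)) / -5 = 0

(0, 3, -2)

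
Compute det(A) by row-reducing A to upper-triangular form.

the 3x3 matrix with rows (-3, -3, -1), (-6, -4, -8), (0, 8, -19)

Forward elimination:
R2 <- R2 - (2)*R1:  [  0   2  -6 ]
R3 <- R3 - (4)*R2:  [ 0  0  5 ]
Upper-triangular form:
[ -3  -3  -1 ]
[  0   2  -6 ]
[  0   0   5 ]
det(A) = (-1)^0 * (-3) * (2) * (5) = -30  (0 row swaps -> sign +1)

det(A) = -30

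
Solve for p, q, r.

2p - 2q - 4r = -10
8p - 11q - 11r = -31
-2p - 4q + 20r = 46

(3, 2, 3)

Forward elimination on [A|b]:
R2 <- R2 - (4)*R1:  [  0  -3   5   9 ]
R3 <- R3 - (-1)*R1:  [  0  -6  16  36 ]
R3 <- R3 - (2)*R2:  [  0   0   6  18 ]
Row echelon form:
[ 2  -2  -4  |  -10 ]
[ 0  -3   5  |    9 ]
[ 0   0   6  |   18 ]
Back-substitution:
r = (18) / 6 = 3
q = (9 - (5)*(3)) / -3 = 2
p = (-10 - (-2)*(2) - (-4)*(3)) / 2 = 3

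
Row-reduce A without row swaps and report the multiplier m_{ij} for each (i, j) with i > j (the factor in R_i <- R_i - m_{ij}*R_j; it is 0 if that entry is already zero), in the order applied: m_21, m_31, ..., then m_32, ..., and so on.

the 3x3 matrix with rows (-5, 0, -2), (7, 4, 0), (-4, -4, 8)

multipliers: -7/5, 4/5, -1

Forward elimination:
R2 <- R2 - (-7/5)*R1:  [     0      4  -14/5 ]
R3 <- R3 - (4/5)*R1:  [    0    -4  48/5 ]
R3 <- R3 - (-1)*R2:  [    0     0  34/5 ]
Multipliers (in order of application): m_{21} = -7/5, m_{31} = 4/5, m_{32} = -1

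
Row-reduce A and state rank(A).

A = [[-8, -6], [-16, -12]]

Row reduction:
R2 <- R2 - (2)*R1:  [ 0  0 ]
Row echelon form:
[ -8  -6 ]
[  0   0 ]
Nonzero rows / pivot columns: 1

rank(A) = 1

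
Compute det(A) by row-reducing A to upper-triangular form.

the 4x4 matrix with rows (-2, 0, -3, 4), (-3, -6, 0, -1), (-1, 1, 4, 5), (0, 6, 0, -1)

det(A) = -699

Forward elimination:
R2 <- R2 - (3/2)*R1:  [   0   -6  9/2   -7 ]
R3 <- R3 - (1/2)*R1:  [    0     1  11/2     3 ]
R3 <- R3 - (-1/6)*R2:  [    0     0  25/4  11/6 ]
R4 <- R4 - (-1)*R2:  [   0    0  9/2   -8 ]
R4 <- R4 - (18/25)*R3:  [       0        0        0  -233/25 ]
Upper-triangular form:
[ -2   0    -3        4 ]
[  0  -6   9/2       -7 ]
[  0   0  25/4     11/6 ]
[  0   0     0  -233/25 ]
det(A) = (-1)^0 * (-2) * (-6) * (25/4) * (-233/25) = -699  (0 row swaps -> sign +1)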